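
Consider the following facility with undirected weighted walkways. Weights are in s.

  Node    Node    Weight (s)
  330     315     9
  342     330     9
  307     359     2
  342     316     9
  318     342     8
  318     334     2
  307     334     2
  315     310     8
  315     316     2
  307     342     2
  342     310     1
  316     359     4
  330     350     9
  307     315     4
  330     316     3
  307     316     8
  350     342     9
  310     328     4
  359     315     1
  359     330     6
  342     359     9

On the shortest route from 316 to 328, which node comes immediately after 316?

315

Compare a few routes:
316–359–307–342–310–328: 4+2+2+1+4 = 13
316–315–359–307–342–310–328: 2+1+2+2+1+4 = 12
316–315–307–342–310–328: 2+4+2+1+4 = 13
The minimum is 12 s via 316–315–359–307–342–310–328.
So from 316 the first move is to 315.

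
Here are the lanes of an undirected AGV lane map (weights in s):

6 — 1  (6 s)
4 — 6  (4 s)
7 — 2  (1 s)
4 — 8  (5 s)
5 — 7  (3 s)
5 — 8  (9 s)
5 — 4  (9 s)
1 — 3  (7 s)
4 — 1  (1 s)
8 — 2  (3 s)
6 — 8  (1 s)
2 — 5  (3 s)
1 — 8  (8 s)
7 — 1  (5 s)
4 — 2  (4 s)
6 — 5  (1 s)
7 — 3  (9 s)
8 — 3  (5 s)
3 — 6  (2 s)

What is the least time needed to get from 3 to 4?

Candidate routes:
3 → 6 → 4: 2+4 = 6
3 → 1 → 4: 7+1 = 8
The minimum is 6 s via 3 → 6 → 4.

6 s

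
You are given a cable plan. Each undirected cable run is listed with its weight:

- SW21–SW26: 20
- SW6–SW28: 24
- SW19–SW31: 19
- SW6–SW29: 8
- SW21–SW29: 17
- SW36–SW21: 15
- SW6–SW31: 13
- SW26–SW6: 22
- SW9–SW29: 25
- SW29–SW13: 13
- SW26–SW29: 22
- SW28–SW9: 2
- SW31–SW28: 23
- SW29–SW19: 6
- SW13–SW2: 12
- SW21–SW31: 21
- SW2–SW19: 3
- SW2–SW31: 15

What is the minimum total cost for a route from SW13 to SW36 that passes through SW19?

Best SW13 to SW19: SW13 → SW2 → SW19 costing 15
Best SW19 to SW36: SW19 → SW29 → SW21 → SW36 costing 38
Total via SW19: 15 + 38 = 53.

53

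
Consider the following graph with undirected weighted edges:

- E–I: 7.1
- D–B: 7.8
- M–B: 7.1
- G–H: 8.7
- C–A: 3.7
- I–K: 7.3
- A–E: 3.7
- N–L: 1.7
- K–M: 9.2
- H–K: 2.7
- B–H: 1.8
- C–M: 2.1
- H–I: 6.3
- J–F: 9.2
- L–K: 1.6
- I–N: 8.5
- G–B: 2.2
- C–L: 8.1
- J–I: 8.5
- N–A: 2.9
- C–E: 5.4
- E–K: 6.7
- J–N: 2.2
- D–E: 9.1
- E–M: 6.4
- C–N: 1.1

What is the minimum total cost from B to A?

Running Dijkstra from B:
B: 0
H: 1.8  (via B)
G: 2.2  (via B)
K: 4.5  (via H)
L: 6.1  (via K)
M: 7.1  (via B)
D: 7.8  (via B)
N: 7.8  (via L)
I: 8.1  (via H)
C: 8.9  (via N)
J: 10  (via N)
A: 10.7  (via N)
Shortest route: B–H–K–L–N–A = 10.7.

10.7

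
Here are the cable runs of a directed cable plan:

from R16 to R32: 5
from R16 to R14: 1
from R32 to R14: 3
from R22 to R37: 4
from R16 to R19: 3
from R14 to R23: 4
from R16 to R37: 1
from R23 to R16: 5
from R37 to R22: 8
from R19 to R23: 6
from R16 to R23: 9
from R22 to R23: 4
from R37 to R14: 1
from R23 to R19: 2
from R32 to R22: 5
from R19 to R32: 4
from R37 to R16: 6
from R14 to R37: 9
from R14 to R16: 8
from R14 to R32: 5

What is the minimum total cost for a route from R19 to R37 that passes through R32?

13

Best R19 to R32: R19–R32 costing 4
Shortest R32→R37: R32–R22–R37 = 9
Total via R32: 4 + 9 = 13.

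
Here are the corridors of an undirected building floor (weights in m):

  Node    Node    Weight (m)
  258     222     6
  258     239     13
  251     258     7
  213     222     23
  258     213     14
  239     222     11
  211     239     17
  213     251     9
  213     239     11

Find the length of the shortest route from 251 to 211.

Compare a few routes:
251 → 258 → 213 → 239 → 211: 7+14+11+17 = 49
251 → 258 → 239 → 211: 7+13+17 = 37
251 → 258 → 222 → 239 → 211: 7+6+11+17 = 41
The minimum is 37 m via 251 → 258 → 239 → 211.

37 m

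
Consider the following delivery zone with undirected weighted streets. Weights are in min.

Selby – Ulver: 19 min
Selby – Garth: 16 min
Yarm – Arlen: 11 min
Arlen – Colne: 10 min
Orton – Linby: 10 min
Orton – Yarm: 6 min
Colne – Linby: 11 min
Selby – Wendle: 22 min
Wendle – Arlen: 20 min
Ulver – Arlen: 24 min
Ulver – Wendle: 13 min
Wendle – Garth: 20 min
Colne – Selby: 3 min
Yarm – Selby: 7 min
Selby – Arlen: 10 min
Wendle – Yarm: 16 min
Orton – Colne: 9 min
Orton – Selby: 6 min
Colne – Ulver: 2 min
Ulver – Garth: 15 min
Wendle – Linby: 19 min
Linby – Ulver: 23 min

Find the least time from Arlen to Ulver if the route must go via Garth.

Best Arlen to Garth: Arlen → Selby → Garth costing 26
Best Garth to Ulver: Garth → Ulver costing 15
Total via Garth: 26 + 15 = 41 min.

41 min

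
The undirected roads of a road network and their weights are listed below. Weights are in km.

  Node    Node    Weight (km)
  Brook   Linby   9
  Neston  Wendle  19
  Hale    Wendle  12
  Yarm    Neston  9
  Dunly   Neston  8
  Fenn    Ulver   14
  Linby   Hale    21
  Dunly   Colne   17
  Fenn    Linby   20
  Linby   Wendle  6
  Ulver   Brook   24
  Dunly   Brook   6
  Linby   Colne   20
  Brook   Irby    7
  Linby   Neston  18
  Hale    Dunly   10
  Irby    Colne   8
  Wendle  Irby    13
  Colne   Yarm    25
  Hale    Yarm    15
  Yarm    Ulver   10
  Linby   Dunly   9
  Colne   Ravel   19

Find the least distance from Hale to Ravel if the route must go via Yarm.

59 km

Shortest Hale→Yarm: Hale–Yarm = 15
Shortest Yarm→Ravel: Yarm–Colne–Ravel = 44
Total via Yarm: 15 + 44 = 59 km.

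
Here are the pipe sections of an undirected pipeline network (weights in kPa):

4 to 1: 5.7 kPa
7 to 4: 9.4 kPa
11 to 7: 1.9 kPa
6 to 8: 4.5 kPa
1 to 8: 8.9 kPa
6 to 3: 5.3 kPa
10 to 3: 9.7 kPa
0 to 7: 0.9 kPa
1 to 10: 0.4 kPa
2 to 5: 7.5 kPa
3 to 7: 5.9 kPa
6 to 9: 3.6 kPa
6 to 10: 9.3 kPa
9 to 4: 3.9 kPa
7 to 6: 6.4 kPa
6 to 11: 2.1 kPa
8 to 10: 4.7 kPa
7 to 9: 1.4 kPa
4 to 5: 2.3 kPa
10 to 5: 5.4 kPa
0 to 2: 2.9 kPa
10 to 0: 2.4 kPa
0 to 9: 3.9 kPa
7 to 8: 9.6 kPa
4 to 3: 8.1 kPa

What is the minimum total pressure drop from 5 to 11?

9.5 kPa

Enumerating some paths:
5 → 4 → 9 → 0 → 7 → 11: 2.3+3.9+3.9+0.9+1.9 = 12.9
5 → 4 → 9 → 7 → 11: 2.3+3.9+1.4+1.9 = 9.5
5 → 10 → 0 → 7 → 11: 5.4+2.4+0.9+1.9 = 10.6
5 → 4 → 9 → 6 → 11: 2.3+3.9+3.6+2.1 = 11.9
Cheapest is 5 → 4 → 9 → 7 → 11 at 9.5 kPa.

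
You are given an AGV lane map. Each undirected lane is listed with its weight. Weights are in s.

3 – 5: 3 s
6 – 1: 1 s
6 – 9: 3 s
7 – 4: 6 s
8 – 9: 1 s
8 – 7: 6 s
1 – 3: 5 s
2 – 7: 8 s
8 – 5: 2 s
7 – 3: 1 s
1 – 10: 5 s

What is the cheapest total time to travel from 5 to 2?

Candidate routes:
5–8–9–6–1–3–7–2: 2+1+3+1+5+1+8 = 21
5–8–7–2: 2+6+8 = 16
5–3–7–2: 3+1+8 = 12
The minimum is 12 s via 5–3–7–2.

12 s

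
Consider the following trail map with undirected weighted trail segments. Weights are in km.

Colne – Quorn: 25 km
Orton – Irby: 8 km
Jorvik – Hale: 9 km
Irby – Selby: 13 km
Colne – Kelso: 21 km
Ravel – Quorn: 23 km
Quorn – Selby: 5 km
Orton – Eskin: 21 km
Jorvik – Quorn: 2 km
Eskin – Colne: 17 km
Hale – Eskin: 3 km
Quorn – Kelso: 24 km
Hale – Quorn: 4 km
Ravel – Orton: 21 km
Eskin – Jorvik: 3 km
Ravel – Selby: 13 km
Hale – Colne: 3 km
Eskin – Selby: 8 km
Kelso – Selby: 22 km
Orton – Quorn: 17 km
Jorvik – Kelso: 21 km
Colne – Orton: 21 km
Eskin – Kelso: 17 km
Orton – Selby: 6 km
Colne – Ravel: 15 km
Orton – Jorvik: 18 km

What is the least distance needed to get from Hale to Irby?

Settle nodes by increasing distance from Hale:
Hale: 0
Colne: 3  (via Hale)
Eskin: 3  (via Hale)
Quorn: 4  (via Hale)
Jorvik: 6  (via Eskin)
Selby: 9  (via Quorn)
Orton: 15  (via Selby)
Ravel: 18  (via Colne)
Kelso: 20  (via Eskin)
Irby: 22  (via Selby)
Shortest route: Hale–Quorn–Selby–Irby = 22 km.

22 km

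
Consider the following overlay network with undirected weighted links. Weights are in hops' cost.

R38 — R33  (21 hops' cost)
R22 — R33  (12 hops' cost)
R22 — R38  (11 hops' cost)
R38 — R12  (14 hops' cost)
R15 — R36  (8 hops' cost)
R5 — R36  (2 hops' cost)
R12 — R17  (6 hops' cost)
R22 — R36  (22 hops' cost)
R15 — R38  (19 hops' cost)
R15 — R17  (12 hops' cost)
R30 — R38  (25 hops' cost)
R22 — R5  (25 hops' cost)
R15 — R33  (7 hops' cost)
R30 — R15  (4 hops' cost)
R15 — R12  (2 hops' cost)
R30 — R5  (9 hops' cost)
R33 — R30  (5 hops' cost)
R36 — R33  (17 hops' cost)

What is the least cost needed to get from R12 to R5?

12 hops' cost

Enumerating some paths:
R12 - R15 - R36 - R5: 2+8+2 = 12
R12 - R15 - R33 - R30 - R5: 2+7+5+9 = 23
R12 - R17 - R15 - R36 - R5: 6+12+8+2 = 28
R12 - R15 - R30 - R5: 2+4+9 = 15
Cheapest is R12 - R15 - R36 - R5 at 12 hops' cost.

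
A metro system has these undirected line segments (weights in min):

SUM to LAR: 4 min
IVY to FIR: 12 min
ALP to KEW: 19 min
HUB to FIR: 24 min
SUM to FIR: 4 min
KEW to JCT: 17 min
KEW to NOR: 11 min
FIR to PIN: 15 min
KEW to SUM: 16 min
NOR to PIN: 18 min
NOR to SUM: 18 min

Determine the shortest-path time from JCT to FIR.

37 min

Shortest distances from JCT:
JCT: 0
KEW: 17  (via JCT)
NOR: 28  (via KEW)
SUM: 33  (via KEW)
ALP: 36  (via KEW)
FIR: 37  (via SUM)
Shortest route: JCT → KEW → SUM → FIR = 37 min.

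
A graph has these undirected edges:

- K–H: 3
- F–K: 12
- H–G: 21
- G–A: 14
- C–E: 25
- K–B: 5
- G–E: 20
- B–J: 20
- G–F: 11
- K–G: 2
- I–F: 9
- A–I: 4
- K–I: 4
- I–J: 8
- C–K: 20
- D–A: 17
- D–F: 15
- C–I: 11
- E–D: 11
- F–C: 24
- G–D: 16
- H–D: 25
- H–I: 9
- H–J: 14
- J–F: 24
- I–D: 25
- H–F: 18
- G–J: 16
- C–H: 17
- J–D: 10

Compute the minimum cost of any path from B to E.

Shortest distances from B:
B: 0
K: 5  (via B)
G: 7  (via K)
H: 8  (via K)
I: 9  (via K)
A: 13  (via I)
F: 17  (via K)
J: 17  (via I)
C: 20  (via I)
D: 23  (via G)
E: 27  (via G)
Shortest route: B → K → G → E = 27.

27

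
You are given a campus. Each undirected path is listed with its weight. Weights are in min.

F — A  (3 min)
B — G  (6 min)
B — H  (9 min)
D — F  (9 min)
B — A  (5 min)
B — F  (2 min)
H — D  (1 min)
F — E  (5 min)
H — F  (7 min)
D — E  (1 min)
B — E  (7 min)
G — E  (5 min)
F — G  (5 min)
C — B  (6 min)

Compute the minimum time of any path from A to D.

9 min

Shortest distances from A:
A: 0
F: 3  (via A)
B: 5  (via A)
E: 8  (via F)
G: 8  (via F)
D: 9  (via E)
Shortest route: A → F → E → D = 9 min.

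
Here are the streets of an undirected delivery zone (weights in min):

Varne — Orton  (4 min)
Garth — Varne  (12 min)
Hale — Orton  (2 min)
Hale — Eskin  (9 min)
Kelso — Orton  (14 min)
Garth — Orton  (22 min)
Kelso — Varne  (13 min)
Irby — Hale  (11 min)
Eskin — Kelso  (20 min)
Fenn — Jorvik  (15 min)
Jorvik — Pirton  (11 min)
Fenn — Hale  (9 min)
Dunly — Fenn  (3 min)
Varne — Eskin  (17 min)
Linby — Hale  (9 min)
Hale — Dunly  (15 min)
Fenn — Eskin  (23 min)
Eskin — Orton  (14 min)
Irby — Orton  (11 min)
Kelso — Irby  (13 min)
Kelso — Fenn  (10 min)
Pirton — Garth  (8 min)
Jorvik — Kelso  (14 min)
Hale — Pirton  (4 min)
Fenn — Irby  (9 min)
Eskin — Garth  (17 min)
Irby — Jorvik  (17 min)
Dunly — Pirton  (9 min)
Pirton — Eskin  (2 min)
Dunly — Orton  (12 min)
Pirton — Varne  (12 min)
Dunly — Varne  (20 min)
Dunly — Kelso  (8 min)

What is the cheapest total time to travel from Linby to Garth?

Shortest distances from Linby:
Linby: 0
Hale: 9  (via Linby)
Orton: 11  (via Hale)
Pirton: 13  (via Hale)
Eskin: 15  (via Pirton)
Varne: 15  (via Orton)
Fenn: 18  (via Hale)
Irby: 20  (via Hale)
Garth: 21  (via Pirton)
Shortest route: Linby → Hale → Pirton → Garth = 21 min.

21 min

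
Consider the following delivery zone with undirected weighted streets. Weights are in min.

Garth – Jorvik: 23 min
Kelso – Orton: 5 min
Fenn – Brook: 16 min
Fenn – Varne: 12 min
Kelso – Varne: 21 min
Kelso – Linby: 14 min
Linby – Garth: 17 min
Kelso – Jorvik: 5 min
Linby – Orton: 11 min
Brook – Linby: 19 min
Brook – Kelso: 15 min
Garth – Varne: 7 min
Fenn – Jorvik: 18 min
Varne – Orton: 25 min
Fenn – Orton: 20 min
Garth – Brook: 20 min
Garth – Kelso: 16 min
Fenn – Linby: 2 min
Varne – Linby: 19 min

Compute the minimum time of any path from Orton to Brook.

Compare a few routes:
Orton - Linby - Brook: 11+19 = 30
Orton - Kelso - Brook: 5+15 = 20
Orton - Linby - Fenn - Brook: 11+2+16 = 29
The minimum is 20 min via Orton - Kelso - Brook.

20 min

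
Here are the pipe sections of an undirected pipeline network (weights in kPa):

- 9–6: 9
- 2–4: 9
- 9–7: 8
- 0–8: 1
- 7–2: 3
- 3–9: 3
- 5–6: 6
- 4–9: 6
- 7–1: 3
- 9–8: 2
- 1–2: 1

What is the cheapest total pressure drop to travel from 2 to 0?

Candidate routes:
2 → 7 → 9 → 8 → 0: 3+8+2+1 = 14
2 → 1 → 7 → 9 → 8 → 0: 1+3+8+2+1 = 15
Cheapest is 2 → 7 → 9 → 8 → 0 at 14 kPa.

14 kPa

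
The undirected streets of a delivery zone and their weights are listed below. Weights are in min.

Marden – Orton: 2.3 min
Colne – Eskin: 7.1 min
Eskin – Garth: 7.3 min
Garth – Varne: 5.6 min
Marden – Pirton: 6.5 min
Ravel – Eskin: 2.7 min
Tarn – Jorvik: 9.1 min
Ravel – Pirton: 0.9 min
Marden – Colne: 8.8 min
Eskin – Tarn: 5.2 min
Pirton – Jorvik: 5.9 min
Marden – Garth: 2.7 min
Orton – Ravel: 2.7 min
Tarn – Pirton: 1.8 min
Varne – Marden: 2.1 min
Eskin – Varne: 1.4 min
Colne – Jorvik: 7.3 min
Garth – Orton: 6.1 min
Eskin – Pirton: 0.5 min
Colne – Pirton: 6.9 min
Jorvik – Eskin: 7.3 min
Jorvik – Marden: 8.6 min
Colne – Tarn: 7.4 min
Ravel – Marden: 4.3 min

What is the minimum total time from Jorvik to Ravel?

Shortest distances from Jorvik:
Jorvik: 0
Pirton: 5.9  (via Jorvik)
Eskin: 6.4  (via Pirton)
Ravel: 6.8  (via Pirton)
Shortest route: Jorvik → Pirton → Ravel = 6.8 min.

6.8 min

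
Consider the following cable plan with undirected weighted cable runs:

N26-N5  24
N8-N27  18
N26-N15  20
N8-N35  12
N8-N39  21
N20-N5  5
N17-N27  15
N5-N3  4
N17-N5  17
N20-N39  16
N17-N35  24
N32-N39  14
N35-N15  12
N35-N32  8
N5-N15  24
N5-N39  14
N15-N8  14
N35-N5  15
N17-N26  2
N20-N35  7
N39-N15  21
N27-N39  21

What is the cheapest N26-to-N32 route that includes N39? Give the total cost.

47

Shortest N26→N39: N26 → N17 → N5 → N39 = 33
Shortest N39→N32: N39 → N32 = 14
Total via N39: 33 + 14 = 47.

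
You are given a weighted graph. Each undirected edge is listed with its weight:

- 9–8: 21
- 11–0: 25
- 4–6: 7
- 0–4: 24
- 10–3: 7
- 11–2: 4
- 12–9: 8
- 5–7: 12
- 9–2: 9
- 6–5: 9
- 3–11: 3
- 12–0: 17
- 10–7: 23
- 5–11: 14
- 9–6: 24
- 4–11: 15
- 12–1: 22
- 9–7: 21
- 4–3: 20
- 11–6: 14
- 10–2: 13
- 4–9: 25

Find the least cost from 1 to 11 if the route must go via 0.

64

Best 1 to 0: 1–12–0 costing 39
Shortest 0→11: 0–11 = 25
Total via 0: 39 + 25 = 64.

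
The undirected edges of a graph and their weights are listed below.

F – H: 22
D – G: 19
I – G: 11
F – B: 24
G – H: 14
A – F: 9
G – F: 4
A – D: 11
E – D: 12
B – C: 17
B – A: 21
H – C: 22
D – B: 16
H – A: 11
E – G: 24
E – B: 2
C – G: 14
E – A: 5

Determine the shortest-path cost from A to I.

24

Enumerating some paths:
A - F - G - I: 9+4+11 = 24
A - H - G - I: 11+14+11 = 36
The minimum is 24 via A - F - G - I.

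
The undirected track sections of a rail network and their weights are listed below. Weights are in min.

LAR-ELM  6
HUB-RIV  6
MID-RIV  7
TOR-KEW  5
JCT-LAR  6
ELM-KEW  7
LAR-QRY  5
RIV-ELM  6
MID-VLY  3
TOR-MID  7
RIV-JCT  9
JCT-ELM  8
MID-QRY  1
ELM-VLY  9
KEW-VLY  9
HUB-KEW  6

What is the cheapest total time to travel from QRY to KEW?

Shortest distances from QRY:
QRY: 0
MID: 1  (via QRY)
VLY: 4  (via MID)
LAR: 5  (via QRY)
RIV: 8  (via MID)
TOR: 8  (via MID)
ELM: 11  (via LAR)
JCT: 11  (via LAR)
KEW: 13  (via VLY)
Shortest route: QRY–MID–VLY–KEW = 13 min.

13 min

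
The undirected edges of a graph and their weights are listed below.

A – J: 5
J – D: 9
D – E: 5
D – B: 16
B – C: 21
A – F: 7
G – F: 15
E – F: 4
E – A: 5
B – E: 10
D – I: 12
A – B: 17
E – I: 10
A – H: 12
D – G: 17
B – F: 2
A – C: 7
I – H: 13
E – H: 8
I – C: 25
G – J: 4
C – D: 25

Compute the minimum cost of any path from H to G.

Enumerating some paths:
H–E–F–G: 8+4+15 = 27
H–A–J–G: 12+5+4 = 21
H–E–D–J–G: 8+5+9+4 = 26
H–E–A–J–G: 8+5+5+4 = 22
Cheapest is H–A–J–G at 21.

21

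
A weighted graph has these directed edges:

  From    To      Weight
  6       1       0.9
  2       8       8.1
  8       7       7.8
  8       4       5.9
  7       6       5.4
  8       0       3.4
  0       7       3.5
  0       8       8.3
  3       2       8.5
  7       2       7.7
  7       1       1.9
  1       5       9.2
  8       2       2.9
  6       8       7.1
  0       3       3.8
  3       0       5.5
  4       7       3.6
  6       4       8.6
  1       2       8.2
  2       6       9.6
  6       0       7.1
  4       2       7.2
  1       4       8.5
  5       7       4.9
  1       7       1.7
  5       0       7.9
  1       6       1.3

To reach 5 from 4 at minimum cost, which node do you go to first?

Candidate routes:
4–7–6–1–5: 3.6+5.4+0.9+9.2 = 19.1
4–7–1–5: 3.6+1.9+9.2 = 14.7
The minimum is 14.7 via 4–7–1–5.
So from 4 the first move is to 7.

7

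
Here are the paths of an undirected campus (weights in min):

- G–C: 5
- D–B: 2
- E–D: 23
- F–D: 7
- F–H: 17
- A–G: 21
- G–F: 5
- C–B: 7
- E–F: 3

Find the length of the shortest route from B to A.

33 min

Running Dijkstra from B:
B: 0
D: 2  (via B)
C: 7  (via B)
F: 9  (via D)
E: 12  (via F)
G: 12  (via C)
H: 26  (via F)
A: 33  (via G)
Shortest route: B–C–G–A = 33 min.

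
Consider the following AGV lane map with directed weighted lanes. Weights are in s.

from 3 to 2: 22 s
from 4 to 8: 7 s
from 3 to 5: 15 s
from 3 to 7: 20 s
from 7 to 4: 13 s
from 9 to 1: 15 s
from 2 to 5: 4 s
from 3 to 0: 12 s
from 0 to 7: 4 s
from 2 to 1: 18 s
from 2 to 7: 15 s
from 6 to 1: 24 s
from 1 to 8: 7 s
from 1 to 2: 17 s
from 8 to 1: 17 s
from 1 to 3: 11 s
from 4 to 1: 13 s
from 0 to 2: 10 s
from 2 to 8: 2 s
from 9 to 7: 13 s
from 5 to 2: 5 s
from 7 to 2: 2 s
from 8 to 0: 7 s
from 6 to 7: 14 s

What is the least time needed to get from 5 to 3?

Settle nodes by increasing distance from 5:
5: 0
2: 5  (via 5)
8: 7  (via 2)
0: 14  (via 8)
7: 18  (via 0)
1: 23  (via 2)
4: 31  (via 7)
3: 34  (via 1)
Shortest route: 5–2–1–3 = 34 s.

34 s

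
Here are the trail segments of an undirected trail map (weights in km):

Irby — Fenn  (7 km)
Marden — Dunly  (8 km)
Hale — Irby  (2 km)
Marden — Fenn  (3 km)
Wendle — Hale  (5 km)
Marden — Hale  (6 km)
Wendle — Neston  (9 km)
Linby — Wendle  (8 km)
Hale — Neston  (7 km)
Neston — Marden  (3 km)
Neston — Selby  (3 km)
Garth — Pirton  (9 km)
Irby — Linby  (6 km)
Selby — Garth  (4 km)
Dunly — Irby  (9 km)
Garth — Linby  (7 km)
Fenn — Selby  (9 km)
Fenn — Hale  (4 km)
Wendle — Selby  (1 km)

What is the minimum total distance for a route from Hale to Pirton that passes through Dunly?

38 km

Best Hale to Dunly: Hale → Irby → Dunly costing 11
Shortest Dunly→Pirton: Dunly → Marden → Neston → Selby → Garth → Pirton = 27
Total via Dunly: 11 + 27 = 38 km.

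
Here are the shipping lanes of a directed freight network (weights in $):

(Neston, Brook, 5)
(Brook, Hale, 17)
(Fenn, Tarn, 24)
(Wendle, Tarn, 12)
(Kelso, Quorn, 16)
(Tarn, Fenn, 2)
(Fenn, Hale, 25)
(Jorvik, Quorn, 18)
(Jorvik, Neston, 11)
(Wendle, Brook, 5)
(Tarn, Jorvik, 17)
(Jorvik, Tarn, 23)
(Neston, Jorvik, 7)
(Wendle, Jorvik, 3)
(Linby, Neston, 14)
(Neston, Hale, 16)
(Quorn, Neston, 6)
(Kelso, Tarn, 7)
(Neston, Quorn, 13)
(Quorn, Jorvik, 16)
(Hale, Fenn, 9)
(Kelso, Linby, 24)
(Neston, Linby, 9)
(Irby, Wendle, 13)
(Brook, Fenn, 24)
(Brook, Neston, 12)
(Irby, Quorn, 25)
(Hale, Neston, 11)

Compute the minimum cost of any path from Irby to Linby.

$36

Candidate routes:
Irby–Quorn–Neston–Linby: 25+6+9 = 40
Irby–Wendle–Brook–Neston–Linby: 13+5+12+9 = 39
Irby–Wendle–Jorvik–Neston–Linby: 13+3+11+9 = 36
The minimum is $36 via Irby–Wendle–Jorvik–Neston–Linby.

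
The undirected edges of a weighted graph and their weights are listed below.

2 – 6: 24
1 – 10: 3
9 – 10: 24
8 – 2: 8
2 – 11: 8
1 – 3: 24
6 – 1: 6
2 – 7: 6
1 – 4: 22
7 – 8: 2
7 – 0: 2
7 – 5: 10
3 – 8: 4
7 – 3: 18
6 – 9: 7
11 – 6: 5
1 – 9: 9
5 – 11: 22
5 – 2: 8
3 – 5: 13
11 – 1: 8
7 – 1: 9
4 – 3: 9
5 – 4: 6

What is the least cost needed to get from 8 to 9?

20

Candidate routes:
8–7–1–6–9: 2+9+6+7 = 24
8–7–2–11–6–9: 2+6+8+5+7 = 28
8–7–1–9: 2+9+9 = 20
8–2–11–6–9: 8+8+5+7 = 28
The minimum is 20 via 8–7–1–9.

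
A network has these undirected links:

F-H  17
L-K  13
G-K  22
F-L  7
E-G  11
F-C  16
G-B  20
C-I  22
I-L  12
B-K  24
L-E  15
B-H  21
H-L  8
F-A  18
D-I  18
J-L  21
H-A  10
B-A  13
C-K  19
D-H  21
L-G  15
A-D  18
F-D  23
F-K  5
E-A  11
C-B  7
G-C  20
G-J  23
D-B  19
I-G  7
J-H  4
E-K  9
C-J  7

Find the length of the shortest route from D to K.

28

Settle nodes by increasing distance from D:
D: 0
A: 18  (via D)
I: 18  (via D)
B: 19  (via D)
H: 21  (via D)
F: 23  (via D)
G: 25  (via I)
J: 25  (via H)
C: 26  (via B)
K: 28  (via F)
Shortest route: D → F → K = 28.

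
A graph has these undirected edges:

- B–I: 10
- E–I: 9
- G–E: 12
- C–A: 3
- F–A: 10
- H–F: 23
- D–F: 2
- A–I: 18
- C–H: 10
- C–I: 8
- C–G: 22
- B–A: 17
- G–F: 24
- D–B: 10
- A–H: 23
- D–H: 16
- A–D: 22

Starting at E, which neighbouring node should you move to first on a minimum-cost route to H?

Compare a few routes:
E → I → C → H: 9+8+10 = 27
E → I → A → C → H: 9+18+3+10 = 40
The minimum is 27 via E → I → C → H.
So from E the first move is to I.

I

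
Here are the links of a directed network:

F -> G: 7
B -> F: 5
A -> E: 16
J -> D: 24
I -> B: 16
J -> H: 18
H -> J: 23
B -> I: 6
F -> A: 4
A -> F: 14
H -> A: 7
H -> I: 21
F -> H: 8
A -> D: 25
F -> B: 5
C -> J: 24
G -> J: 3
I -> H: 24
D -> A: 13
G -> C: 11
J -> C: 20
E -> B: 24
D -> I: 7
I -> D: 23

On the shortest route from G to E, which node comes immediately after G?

Candidate routes:
G - J - H - A - E: 3+18+7+16 = 44
G - J - D - A - E: 3+24+13+16 = 56
G - J - D - I - B - F - A - E: 3+24+7+16+5+4+16 = 75
The minimum is 44 via G - J - H - A - E.
So from G the first move is to J.

J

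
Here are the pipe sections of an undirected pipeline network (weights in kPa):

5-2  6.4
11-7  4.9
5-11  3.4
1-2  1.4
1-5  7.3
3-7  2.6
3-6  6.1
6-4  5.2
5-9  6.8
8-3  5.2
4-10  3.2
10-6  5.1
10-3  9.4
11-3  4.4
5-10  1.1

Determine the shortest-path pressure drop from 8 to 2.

Compare a few routes:
8–3–11–5–2: 5.2+4.4+3.4+6.4 = 19.4
8–3–11–5–1–2: 5.2+4.4+3.4+7.3+1.4 = 21.7
Cheapest is 8–3–11–5–2 at 19.4 kPa.

19.4 kPa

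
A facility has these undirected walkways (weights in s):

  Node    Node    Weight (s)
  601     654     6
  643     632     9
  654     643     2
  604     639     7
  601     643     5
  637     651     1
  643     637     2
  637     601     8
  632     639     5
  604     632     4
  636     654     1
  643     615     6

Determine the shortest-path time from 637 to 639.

Settle nodes by increasing distance from 637:
637: 0
651: 1  (via 637)
643: 2  (via 637)
654: 4  (via 643)
636: 5  (via 654)
601: 7  (via 643)
615: 8  (via 643)
632: 11  (via 643)
604: 15  (via 632)
639: 16  (via 632)
Shortest route: 637–643–632–639 = 16 s.

16 s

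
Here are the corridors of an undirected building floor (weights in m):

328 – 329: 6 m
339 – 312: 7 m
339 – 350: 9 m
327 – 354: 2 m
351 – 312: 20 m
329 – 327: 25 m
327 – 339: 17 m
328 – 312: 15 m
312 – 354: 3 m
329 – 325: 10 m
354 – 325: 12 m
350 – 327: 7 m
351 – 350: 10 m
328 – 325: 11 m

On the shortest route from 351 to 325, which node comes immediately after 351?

350

Candidate routes:
351–350–327–354–325: 10+7+2+12 = 31
351–312–354–325: 20+3+12 = 35
Cheapest is 351–350–327–354–325 at 31 m.
So from 351 the first move is to 350.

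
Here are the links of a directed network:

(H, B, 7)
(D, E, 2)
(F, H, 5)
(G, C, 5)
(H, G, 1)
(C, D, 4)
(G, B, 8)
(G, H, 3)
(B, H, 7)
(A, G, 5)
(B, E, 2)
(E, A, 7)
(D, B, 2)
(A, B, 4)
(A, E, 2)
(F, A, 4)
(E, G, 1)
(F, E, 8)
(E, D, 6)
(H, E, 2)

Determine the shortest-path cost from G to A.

Shortest distances from G:
G: 0
H: 3  (via G)
C: 5  (via G)
E: 5  (via H)
B: 8  (via G)
D: 9  (via C)
A: 12  (via E)
Shortest route: G–H–E–A = 12.

12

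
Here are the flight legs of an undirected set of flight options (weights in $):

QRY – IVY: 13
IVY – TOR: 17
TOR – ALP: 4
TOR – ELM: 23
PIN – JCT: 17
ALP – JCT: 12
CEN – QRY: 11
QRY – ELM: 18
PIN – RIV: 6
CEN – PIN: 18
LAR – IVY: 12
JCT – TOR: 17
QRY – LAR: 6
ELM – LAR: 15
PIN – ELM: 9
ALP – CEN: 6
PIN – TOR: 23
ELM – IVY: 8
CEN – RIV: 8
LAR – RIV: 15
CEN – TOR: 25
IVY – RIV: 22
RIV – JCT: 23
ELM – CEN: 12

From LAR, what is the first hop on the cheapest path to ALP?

QRY

Candidate routes:
LAR → QRY → CEN → ALP: 6+11+6 = 23
LAR → RIV → CEN → ALP: 15+8+6 = 29
LAR → IVY → TOR → ALP: 12+17+4 = 33
Cheapest is LAR → QRY → CEN → ALP at $23.
So from LAR the first move is to QRY.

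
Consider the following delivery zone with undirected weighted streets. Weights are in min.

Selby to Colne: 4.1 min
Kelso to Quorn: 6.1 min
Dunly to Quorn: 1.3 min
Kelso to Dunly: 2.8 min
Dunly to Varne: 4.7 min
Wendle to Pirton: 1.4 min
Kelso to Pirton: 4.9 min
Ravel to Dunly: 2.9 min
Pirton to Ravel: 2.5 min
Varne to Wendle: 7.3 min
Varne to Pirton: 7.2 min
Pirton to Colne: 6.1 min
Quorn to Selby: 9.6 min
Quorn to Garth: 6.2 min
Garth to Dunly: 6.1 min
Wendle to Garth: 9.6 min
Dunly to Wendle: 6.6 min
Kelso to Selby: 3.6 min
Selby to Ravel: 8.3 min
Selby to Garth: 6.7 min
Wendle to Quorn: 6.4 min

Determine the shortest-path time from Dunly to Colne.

Candidate routes:
Dunly → Kelso → Selby → Colne: 2.8+3.6+4.1 = 10.5
Dunly → Ravel → Pirton → Colne: 2.9+2.5+6.1 = 11.5
Cheapest is Dunly → Kelso → Selby → Colne at 10.5 min.

10.5 min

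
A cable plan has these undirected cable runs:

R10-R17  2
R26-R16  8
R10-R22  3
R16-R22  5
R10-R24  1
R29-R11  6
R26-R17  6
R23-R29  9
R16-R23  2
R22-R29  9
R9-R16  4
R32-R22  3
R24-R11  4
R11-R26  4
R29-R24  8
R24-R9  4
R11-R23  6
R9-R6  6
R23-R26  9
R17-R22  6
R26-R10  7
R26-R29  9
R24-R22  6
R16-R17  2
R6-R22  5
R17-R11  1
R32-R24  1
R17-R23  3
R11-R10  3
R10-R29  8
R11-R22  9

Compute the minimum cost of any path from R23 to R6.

12

Enumerating some paths:
R23 - R16 - R17 - R10 - R22 - R6: 2+2+2+3+5 = 14
R23 - R16 - R9 - R6: 2+4+6 = 12
R23 - R17 - R10 - R22 - R6: 3+2+3+5 = 13
Cheapest is R23 - R16 - R9 - R6 at 12.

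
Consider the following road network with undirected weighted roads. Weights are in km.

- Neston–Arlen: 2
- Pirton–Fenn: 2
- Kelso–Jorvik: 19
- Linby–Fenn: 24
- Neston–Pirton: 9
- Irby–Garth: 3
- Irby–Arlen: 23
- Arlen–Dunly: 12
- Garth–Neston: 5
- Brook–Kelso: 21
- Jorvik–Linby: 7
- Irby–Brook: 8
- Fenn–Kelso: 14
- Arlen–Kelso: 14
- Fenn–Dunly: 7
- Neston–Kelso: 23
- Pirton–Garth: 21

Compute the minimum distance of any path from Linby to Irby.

43 km

Shortest distances from Linby:
Linby: 0
Jorvik: 7  (via Linby)
Fenn: 24  (via Linby)
Kelso: 26  (via Jorvik)
Pirton: 26  (via Fenn)
Dunly: 31  (via Fenn)
Neston: 35  (via Pirton)
Arlen: 37  (via Neston)
Garth: 40  (via Neston)
Irby: 43  (via Garth)
Shortest route: Linby–Fenn–Pirton–Neston–Garth–Irby = 43 km.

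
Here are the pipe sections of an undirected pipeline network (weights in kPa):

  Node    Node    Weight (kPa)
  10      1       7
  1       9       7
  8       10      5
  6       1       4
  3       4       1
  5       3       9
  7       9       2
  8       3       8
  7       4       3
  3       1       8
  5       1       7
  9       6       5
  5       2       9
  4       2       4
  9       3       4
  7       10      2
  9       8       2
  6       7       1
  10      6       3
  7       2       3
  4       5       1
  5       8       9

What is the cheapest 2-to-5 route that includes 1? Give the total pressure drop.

Shortest 2→1: 2 → 7 → 6 → 1 = 8
Best 1 to 5: 1 → 5 costing 7
Total via 1: 8 + 7 = 15 kPa.

15 kPa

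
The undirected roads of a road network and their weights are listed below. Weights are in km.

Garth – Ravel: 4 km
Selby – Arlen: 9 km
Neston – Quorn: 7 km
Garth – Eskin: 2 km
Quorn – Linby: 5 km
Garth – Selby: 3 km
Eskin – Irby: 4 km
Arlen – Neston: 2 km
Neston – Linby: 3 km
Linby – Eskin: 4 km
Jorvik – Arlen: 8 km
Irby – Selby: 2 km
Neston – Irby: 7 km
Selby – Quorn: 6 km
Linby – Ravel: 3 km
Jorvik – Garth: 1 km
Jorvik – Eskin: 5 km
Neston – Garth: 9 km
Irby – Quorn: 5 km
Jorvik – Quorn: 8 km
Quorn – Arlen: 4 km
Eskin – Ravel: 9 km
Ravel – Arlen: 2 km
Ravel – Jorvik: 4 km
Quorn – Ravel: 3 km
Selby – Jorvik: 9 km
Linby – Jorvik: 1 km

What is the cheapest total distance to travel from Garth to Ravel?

4 km

Running Dijkstra from Garth:
Garth: 0
Jorvik: 1  (via Garth)
Linby: 2  (via Jorvik)
Eskin: 2  (via Garth)
Selby: 3  (via Garth)
Ravel: 4  (via Garth)
Shortest route: Garth → Ravel = 4 km.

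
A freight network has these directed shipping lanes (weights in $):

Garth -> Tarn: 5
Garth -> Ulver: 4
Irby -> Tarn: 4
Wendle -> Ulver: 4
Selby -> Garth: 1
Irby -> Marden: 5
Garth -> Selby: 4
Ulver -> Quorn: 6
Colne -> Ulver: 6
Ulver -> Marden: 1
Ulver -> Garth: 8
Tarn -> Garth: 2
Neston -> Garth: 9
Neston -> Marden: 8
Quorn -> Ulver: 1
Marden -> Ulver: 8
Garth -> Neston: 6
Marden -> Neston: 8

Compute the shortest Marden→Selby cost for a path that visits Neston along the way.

Shortest Marden→Neston: Marden–Neston = 8
Best Neston to Selby: Neston–Garth–Selby costing 13
Total via Neston: 8 + 13 = $21.

$21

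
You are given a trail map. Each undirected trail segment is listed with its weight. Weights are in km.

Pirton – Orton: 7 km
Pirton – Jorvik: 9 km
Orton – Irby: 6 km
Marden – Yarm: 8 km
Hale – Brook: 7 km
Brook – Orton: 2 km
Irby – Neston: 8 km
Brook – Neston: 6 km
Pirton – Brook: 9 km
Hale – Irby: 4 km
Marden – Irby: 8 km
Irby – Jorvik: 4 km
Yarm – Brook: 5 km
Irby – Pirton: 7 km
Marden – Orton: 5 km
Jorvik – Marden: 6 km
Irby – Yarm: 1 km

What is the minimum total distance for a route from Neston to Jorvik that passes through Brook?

Best Neston to Brook: Neston–Brook costing 6
Best Brook to Jorvik: Brook–Yarm–Irby–Jorvik costing 10
Total via Brook: 6 + 10 = 16 km.

16 km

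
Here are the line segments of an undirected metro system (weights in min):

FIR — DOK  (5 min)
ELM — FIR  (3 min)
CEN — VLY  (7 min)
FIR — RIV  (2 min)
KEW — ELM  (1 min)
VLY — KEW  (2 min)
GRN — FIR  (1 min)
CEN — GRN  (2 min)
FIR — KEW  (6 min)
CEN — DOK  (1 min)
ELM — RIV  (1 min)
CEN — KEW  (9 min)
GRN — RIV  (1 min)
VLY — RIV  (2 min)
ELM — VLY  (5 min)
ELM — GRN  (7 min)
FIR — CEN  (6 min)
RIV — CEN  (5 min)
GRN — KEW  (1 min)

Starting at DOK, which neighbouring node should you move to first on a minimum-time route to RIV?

CEN

Candidate routes:
DOK → CEN → GRN → RIV: 1+2+1 = 4
DOK → CEN → RIV: 1+5 = 6
The minimum is 4 min via DOK → CEN → GRN → RIV.
So from DOK the first move is to CEN.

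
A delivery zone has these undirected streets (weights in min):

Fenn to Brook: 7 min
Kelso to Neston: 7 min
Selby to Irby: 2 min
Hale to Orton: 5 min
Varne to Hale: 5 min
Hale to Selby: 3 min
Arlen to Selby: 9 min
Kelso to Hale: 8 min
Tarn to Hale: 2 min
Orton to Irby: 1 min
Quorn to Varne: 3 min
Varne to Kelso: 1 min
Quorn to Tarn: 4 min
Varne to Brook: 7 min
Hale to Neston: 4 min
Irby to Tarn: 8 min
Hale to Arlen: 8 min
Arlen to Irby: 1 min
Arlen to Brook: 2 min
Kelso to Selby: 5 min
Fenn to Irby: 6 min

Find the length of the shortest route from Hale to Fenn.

Shortest distances from Hale:
Hale: 0
Tarn: 2  (via Hale)
Selby: 3  (via Hale)
Neston: 4  (via Hale)
Varne: 5  (via Hale)
Orton: 5  (via Hale)
Irby: 5  (via Selby)
Arlen: 6  (via Irby)
Kelso: 6  (via Varne)
Quorn: 6  (via Tarn)
Brook: 8  (via Arlen)
Fenn: 11  (via Irby)
Shortest route: Hale → Selby → Irby → Fenn = 11 min.

11 min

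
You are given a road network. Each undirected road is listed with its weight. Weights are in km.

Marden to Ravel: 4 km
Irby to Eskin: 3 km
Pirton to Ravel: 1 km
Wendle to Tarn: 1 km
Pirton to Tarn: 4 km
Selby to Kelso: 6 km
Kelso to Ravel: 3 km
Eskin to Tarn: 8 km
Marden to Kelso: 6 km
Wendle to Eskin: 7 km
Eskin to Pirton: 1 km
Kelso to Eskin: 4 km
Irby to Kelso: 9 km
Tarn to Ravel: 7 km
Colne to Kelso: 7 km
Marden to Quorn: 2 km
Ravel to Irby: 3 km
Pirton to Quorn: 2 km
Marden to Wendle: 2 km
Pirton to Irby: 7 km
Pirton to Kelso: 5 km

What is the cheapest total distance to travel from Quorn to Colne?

13 km

Running Dijkstra from Quorn:
Quorn: 0
Pirton: 2  (via Quorn)
Marden: 2  (via Quorn)
Eskin: 3  (via Pirton)
Ravel: 3  (via Pirton)
Wendle: 4  (via Marden)
Tarn: 5  (via Wendle)
Kelso: 6  (via Ravel)
Irby: 6  (via Eskin)
Selby: 12  (via Kelso)
Colne: 13  (via Kelso)
Shortest route: Quorn–Pirton–Ravel–Kelso–Colne = 13 km.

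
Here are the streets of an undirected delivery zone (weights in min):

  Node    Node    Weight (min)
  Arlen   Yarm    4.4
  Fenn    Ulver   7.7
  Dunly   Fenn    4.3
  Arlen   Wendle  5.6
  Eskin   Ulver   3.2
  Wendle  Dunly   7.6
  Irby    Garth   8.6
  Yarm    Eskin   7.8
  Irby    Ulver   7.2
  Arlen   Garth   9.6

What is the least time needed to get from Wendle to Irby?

Running Dijkstra from Wendle:
Wendle: 0
Arlen: 5.6  (via Wendle)
Dunly: 7.6  (via Wendle)
Yarm: 10  (via Arlen)
Fenn: 11.9  (via Dunly)
Garth: 15.2  (via Arlen)
Eskin: 17.8  (via Yarm)
Ulver: 19.6  (via Fenn)
Irby: 23.8  (via Garth)
Shortest route: Wendle–Arlen–Garth–Irby = 23.8 min.

23.8 min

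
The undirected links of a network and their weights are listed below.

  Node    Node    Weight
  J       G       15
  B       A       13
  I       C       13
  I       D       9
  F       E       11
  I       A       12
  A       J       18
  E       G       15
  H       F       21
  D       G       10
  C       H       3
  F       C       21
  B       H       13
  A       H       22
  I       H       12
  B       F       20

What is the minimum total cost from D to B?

Shortest distances from D:
D: 0
I: 9  (via D)
G: 10  (via D)
A: 21  (via I)
H: 21  (via I)
C: 22  (via I)
E: 25  (via G)
J: 25  (via G)
B: 34  (via A)
Shortest route: D → I → A → B = 34.

34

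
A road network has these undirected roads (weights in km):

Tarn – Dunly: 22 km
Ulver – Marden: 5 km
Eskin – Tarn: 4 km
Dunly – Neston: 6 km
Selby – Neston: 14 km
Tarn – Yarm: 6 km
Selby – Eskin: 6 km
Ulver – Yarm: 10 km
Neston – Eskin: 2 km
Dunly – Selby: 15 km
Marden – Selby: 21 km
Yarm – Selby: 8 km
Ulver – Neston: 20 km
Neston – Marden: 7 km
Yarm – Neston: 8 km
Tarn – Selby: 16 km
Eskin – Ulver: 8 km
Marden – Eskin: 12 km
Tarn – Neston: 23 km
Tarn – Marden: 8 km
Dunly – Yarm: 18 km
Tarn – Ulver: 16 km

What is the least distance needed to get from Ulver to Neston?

Compare a few routes:
Ulver–Marden–Neston: 5+7 = 12
Ulver–Eskin–Neston: 8+2 = 10
Cheapest is Ulver–Eskin–Neston at 10 km.

10 km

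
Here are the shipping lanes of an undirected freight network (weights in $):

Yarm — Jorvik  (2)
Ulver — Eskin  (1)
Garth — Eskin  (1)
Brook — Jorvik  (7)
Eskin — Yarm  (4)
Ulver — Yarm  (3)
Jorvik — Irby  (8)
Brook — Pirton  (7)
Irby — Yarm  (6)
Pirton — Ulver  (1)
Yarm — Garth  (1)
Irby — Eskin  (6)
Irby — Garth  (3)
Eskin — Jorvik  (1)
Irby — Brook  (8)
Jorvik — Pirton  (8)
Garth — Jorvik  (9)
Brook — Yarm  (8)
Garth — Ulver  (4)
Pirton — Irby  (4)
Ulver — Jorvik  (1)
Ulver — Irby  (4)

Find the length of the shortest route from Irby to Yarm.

Shortest distances from Irby:
Irby: 0
Garth: 3  (via Irby)
Ulver: 4  (via Irby)
Eskin: 4  (via Garth)
Yarm: 4  (via Garth)
Shortest route: Irby → Garth → Yarm = $4.

$4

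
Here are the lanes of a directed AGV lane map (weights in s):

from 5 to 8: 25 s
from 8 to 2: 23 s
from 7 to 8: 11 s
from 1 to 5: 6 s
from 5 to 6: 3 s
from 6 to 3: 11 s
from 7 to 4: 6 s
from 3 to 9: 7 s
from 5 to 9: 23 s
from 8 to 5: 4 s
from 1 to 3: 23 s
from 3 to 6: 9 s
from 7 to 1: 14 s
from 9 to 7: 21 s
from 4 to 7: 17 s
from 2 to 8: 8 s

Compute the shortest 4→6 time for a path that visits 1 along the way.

Best 4 to 1: 4–7–1 costing 31
Shortest 1→6: 1–5–6 = 9
Total via 1: 31 + 9 = 40 s.

40 s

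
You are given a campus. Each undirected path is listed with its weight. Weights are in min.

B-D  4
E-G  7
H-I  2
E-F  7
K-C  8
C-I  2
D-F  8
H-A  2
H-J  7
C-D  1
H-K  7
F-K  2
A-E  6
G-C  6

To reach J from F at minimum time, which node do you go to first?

K

Candidate routes:
F - K - H - J: 2+7+7 = 16
F - D - C - I - H - J: 8+1+2+2+7 = 20
F - K - C - I - H - J: 2+8+2+2+7 = 21
The minimum is 16 min via F - K - H - J.
So from F the first move is to K.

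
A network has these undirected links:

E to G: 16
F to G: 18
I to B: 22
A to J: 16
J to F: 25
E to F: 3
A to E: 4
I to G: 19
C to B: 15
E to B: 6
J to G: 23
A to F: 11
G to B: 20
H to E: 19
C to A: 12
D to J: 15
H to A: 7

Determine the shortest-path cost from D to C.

Candidate routes:
D - J - A - C: 15+16+12 = 43
D - J - F - E - A - C: 15+25+3+4+12 = 59
D - J - A - E - B - C: 15+16+4+6+15 = 56
D - J - F - A - C: 15+25+11+12 = 63
Cheapest is D - J - A - C at 43.

43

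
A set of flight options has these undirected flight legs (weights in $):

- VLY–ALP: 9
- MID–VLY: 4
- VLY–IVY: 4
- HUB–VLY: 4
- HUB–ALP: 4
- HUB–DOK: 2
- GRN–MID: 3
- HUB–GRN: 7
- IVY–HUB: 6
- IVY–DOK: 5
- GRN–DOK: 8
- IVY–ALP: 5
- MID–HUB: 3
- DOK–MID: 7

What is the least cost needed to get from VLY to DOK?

Enumerating some paths:
VLY - IVY - DOK: 4+5 = 9
VLY - MID - DOK: 4+7 = 11
VLY - MID - HUB - DOK: 4+3+2 = 9
VLY - HUB - DOK: 4+2 = 6
Cheapest is VLY - HUB - DOK at $6.

$6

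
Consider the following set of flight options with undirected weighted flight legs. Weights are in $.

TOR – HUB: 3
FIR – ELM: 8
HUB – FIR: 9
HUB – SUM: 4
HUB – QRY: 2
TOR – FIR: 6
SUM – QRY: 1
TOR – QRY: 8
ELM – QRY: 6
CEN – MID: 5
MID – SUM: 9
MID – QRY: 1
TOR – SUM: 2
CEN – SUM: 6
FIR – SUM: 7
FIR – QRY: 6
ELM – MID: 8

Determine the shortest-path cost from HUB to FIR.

$8

Running Dijkstra from HUB:
HUB: 0
QRY: 2  (via HUB)
MID: 3  (via QRY)
SUM: 3  (via QRY)
TOR: 3  (via HUB)
FIR: 8  (via QRY)
Shortest route: HUB → QRY → FIR = $8.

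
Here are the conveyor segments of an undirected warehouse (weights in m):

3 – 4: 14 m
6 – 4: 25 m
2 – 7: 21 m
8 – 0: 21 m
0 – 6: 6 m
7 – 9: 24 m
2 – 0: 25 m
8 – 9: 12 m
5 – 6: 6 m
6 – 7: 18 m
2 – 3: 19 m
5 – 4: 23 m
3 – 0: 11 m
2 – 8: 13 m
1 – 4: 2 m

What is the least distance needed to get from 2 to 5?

37 m

Compare a few routes:
2 → 8 → 0 → 6 → 5: 13+21+6+6 = 46
2 → 3 → 0 → 6 → 5: 19+11+6+6 = 42
2 → 0 → 6 → 5: 25+6+6 = 37
2 → 7 → 6 → 5: 21+18+6 = 45
The minimum is 37 m via 2 → 0 → 6 → 5.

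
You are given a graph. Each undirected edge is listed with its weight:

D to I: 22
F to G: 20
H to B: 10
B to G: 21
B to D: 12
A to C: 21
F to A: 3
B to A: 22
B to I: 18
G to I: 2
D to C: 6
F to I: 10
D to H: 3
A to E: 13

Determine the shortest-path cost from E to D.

Enumerating some paths:
E–A–B–D: 13+22+12 = 47
E–A–C–D: 13+21+6 = 40
E–A–F–I–D: 13+3+10+22 = 48
E–A–B–H–D: 13+22+10+3 = 48
Cheapest is E–A–C–D at 40.

40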